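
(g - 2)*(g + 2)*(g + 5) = g^3 + 5*g^2 - 4*g - 20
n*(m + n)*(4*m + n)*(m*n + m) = 4*m^3*n^2 + 4*m^3*n + 5*m^2*n^3 + 5*m^2*n^2 + m*n^4 + m*n^3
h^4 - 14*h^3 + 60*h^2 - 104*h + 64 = (h - 8)*(h - 2)^3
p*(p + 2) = p^2 + 2*p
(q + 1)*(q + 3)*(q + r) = q^3 + q^2*r + 4*q^2 + 4*q*r + 3*q + 3*r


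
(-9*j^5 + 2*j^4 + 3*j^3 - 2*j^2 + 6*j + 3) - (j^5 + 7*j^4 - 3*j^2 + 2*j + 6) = -10*j^5 - 5*j^4 + 3*j^3 + j^2 + 4*j - 3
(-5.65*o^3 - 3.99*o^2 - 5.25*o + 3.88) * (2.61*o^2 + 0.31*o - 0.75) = -14.7465*o^5 - 12.1654*o^4 - 10.7019*o^3 + 11.4918*o^2 + 5.1403*o - 2.91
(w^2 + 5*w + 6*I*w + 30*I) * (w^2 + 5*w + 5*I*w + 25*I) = w^4 + 10*w^3 + 11*I*w^3 - 5*w^2 + 110*I*w^2 - 300*w + 275*I*w - 750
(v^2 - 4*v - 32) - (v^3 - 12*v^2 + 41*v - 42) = -v^3 + 13*v^2 - 45*v + 10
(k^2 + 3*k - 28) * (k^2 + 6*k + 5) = k^4 + 9*k^3 - 5*k^2 - 153*k - 140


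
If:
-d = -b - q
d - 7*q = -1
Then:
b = 6*q - 1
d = 7*q - 1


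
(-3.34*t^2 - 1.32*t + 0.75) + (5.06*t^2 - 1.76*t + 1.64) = 1.72*t^2 - 3.08*t + 2.39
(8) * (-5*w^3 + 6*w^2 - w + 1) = -40*w^3 + 48*w^2 - 8*w + 8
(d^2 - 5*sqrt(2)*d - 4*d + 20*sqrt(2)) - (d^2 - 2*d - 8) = -5*sqrt(2)*d - 2*d + 8 + 20*sqrt(2)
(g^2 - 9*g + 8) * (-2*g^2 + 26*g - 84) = -2*g^4 + 44*g^3 - 334*g^2 + 964*g - 672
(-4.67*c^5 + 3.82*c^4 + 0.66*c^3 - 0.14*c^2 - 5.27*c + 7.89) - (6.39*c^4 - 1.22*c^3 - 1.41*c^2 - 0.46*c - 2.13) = -4.67*c^5 - 2.57*c^4 + 1.88*c^3 + 1.27*c^2 - 4.81*c + 10.02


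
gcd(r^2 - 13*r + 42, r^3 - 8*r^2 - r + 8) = 1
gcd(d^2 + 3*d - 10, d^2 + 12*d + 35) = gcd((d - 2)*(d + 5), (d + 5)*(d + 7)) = d + 5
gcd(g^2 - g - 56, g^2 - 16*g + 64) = g - 8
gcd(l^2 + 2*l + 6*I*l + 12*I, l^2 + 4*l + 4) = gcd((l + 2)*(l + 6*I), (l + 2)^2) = l + 2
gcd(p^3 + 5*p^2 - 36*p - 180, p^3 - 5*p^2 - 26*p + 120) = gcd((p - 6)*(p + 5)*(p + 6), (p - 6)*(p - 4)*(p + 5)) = p^2 - p - 30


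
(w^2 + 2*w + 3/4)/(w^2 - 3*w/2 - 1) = (w + 3/2)/(w - 2)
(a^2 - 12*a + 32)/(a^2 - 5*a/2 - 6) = 2*(a - 8)/(2*a + 3)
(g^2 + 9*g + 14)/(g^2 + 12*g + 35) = (g + 2)/(g + 5)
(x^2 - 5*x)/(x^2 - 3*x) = (x - 5)/(x - 3)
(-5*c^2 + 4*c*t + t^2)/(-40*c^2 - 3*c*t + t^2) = (-c + t)/(-8*c + t)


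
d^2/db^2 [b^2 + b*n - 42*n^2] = 2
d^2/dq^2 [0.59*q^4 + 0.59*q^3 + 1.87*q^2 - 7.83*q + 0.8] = 7.08*q^2 + 3.54*q + 3.74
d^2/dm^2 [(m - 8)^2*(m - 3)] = 6*m - 38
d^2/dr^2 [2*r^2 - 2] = 4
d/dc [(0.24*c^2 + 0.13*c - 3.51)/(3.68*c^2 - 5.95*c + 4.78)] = (-1.9064*c^2 + 28.128*c - 20.2631)/(13.5424*c^4 - 43.792*c^3 + 70.5833*c^2 - 56.882*c + 22.8484)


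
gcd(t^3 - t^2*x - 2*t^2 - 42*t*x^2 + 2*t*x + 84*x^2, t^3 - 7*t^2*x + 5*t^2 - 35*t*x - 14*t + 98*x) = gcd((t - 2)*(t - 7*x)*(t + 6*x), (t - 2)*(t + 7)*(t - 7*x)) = -t^2 + 7*t*x + 2*t - 14*x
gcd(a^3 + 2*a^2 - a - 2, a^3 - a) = a^2 - 1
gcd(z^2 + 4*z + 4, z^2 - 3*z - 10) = z + 2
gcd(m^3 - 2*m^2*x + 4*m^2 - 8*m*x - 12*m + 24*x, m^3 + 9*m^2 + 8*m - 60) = m^2 + 4*m - 12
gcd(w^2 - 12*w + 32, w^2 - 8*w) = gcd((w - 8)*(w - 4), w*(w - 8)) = w - 8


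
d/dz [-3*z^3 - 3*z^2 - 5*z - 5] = -9*z^2 - 6*z - 5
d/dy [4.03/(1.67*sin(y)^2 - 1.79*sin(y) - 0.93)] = (7.2137 - 13.4602*sin(y))*cos(y)/(-1.67*sin(y)^2 + 1.79*sin(y) + 0.93)^2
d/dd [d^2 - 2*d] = 2*d - 2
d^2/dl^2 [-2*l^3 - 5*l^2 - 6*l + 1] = -12*l - 10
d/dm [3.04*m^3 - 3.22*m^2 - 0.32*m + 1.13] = 9.12*m^2 - 6.44*m - 0.32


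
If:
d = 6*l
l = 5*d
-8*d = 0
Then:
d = 0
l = 0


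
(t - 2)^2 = t^2 - 4*t + 4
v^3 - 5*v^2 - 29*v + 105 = (v - 7)*(v - 3)*(v + 5)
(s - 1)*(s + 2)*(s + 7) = s^3 + 8*s^2 + 5*s - 14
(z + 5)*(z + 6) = z^2 + 11*z + 30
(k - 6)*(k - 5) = k^2 - 11*k + 30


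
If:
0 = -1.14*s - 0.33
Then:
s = -0.29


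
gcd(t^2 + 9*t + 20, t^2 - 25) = t + 5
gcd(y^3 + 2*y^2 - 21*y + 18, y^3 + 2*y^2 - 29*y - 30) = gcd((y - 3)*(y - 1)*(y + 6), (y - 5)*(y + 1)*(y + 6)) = y + 6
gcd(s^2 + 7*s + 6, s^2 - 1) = s + 1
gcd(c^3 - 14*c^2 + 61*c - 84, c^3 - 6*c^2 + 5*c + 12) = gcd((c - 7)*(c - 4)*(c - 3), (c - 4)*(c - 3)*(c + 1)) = c^2 - 7*c + 12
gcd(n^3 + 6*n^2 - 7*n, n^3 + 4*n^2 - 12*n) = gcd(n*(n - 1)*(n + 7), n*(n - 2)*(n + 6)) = n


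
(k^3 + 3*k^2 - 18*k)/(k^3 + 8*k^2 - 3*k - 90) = k/(k + 5)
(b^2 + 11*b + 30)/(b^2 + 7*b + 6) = (b + 5)/(b + 1)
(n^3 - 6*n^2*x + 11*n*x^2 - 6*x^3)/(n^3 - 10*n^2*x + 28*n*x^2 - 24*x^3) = (n^2 - 4*n*x + 3*x^2)/(n^2 - 8*n*x + 12*x^2)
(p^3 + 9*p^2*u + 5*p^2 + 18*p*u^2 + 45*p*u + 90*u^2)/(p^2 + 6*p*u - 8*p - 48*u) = (p^2 + 3*p*u + 5*p + 15*u)/(p - 8)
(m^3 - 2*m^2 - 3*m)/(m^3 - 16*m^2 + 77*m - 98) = m*(m^2 - 2*m - 3)/(m^3 - 16*m^2 + 77*m - 98)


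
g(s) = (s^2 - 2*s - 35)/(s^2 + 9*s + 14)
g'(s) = (-2*s - 9)*(s^2 - 2*s - 35)/(s^2 + 9*s + 14)^2 + (2*s - 2)/(s^2 + 9*s + 14)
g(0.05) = -2.43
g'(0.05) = 1.40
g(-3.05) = 4.73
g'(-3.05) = 5.26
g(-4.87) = 0.25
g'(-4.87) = 1.89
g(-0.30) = -3.01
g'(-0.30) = 1.99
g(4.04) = -0.40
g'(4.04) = 0.19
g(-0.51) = -3.49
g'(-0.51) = 2.57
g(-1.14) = -6.23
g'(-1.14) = 7.46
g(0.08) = -2.39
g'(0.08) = 1.36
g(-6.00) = -3.25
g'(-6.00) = 5.94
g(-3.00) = 5.00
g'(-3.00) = 5.75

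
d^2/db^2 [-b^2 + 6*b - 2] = -2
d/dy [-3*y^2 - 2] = -6*y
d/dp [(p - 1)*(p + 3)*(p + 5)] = 3*p^2 + 14*p + 7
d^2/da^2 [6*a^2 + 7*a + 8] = 12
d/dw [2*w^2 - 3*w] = 4*w - 3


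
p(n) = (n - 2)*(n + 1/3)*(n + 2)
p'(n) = (n - 2)*(n + 1/3) + (n - 2)*(n + 2) + (n + 1/3)*(n + 2)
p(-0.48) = 0.55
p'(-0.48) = -3.63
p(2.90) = 14.26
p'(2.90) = 23.16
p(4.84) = 100.50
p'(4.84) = 69.50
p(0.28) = -2.41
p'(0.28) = -3.58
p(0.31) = -2.51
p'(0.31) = -3.51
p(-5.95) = -176.38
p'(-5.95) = 98.24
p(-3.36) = -22.06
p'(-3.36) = 27.63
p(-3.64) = -30.59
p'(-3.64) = 33.32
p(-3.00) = -13.33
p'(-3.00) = 21.00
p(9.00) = 718.67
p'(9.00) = 245.00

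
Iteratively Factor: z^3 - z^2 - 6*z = (z)*(z^2 - z - 6) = z*(z - 3)*(z + 2)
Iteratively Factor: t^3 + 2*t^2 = (t)*(t^2 + 2*t) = t*(t + 2)*(t)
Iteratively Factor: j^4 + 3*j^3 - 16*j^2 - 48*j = (j - 4)*(j^3 + 7*j^2 + 12*j) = (j - 4)*(j + 4)*(j^2 + 3*j) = (j - 4)*(j + 3)*(j + 4)*(j)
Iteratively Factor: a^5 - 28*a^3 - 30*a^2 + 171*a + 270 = (a + 3)*(a^4 - 3*a^3 - 19*a^2 + 27*a + 90) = (a + 2)*(a + 3)*(a^3 - 5*a^2 - 9*a + 45) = (a - 5)*(a + 2)*(a + 3)*(a^2 - 9) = (a - 5)*(a + 2)*(a + 3)^2*(a - 3)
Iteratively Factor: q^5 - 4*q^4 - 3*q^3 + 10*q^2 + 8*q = (q + 1)*(q^4 - 5*q^3 + 2*q^2 + 8*q) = (q - 4)*(q + 1)*(q^3 - q^2 - 2*q) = q*(q - 4)*(q + 1)*(q^2 - q - 2) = q*(q - 4)*(q - 2)*(q + 1)*(q + 1)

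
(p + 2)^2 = p^2 + 4*p + 4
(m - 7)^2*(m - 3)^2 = m^4 - 20*m^3 + 142*m^2 - 420*m + 441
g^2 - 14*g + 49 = (g - 7)^2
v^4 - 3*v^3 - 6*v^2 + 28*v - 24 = (v - 2)^3*(v + 3)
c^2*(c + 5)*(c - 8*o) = c^4 - 8*c^3*o + 5*c^3 - 40*c^2*o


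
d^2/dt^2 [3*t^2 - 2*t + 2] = 6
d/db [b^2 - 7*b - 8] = 2*b - 7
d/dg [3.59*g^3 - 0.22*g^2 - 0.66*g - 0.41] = 10.77*g^2 - 0.44*g - 0.66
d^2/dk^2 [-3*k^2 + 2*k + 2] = -6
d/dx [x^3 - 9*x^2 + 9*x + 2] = 3*x^2 - 18*x + 9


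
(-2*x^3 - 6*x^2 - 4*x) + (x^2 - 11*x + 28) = -2*x^3 - 5*x^2 - 15*x + 28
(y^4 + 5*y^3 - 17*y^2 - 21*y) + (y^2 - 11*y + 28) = y^4 + 5*y^3 - 16*y^2 - 32*y + 28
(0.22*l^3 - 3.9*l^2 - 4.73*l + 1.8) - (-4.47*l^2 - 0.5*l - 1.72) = 0.22*l^3 + 0.57*l^2 - 4.23*l + 3.52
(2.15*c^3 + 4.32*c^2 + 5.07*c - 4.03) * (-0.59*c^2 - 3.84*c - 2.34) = -1.2685*c^5 - 10.8048*c^4 - 24.6111*c^3 - 27.1999*c^2 + 3.6114*c + 9.4302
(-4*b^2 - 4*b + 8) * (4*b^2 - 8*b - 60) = -16*b^4 + 16*b^3 + 304*b^2 + 176*b - 480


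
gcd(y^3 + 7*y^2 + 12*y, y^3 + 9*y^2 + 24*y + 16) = y + 4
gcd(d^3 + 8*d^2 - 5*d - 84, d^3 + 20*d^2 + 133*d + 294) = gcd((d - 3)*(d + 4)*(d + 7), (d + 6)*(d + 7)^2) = d + 7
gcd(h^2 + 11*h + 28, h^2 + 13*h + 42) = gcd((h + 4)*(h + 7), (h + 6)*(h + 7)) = h + 7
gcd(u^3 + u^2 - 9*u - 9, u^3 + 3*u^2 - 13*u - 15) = u^2 - 2*u - 3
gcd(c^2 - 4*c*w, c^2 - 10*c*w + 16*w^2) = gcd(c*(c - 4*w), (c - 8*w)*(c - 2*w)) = 1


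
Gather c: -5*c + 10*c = 5*c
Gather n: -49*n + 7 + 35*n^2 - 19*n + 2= 35*n^2 - 68*n + 9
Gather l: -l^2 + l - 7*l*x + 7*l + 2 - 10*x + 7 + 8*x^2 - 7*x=-l^2 + l*(8 - 7*x) + 8*x^2 - 17*x + 9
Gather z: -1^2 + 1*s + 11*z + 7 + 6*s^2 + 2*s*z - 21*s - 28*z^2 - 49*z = 6*s^2 - 20*s - 28*z^2 + z*(2*s - 38) + 6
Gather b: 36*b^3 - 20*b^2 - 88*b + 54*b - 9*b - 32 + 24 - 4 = 36*b^3 - 20*b^2 - 43*b - 12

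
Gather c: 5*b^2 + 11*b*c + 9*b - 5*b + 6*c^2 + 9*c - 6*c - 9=5*b^2 + 4*b + 6*c^2 + c*(11*b + 3) - 9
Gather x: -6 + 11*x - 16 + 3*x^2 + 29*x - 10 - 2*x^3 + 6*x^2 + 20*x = -2*x^3 + 9*x^2 + 60*x - 32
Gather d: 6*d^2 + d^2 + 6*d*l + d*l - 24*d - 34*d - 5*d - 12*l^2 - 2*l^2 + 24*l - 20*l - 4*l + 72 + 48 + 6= 7*d^2 + d*(7*l - 63) - 14*l^2 + 126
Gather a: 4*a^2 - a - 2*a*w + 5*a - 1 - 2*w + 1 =4*a^2 + a*(4 - 2*w) - 2*w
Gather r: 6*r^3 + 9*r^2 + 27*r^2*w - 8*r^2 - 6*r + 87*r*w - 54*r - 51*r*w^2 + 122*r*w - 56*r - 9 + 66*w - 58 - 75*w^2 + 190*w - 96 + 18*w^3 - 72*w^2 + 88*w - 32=6*r^3 + r^2*(27*w + 1) + r*(-51*w^2 + 209*w - 116) + 18*w^3 - 147*w^2 + 344*w - 195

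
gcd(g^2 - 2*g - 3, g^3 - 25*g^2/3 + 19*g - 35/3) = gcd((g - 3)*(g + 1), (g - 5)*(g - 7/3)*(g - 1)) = 1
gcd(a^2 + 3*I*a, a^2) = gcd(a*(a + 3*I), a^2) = a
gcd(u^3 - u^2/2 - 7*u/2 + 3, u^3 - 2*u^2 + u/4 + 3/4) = u^2 - 5*u/2 + 3/2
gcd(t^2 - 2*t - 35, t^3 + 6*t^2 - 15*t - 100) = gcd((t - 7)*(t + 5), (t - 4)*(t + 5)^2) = t + 5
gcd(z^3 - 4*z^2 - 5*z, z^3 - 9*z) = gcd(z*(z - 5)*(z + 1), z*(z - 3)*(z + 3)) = z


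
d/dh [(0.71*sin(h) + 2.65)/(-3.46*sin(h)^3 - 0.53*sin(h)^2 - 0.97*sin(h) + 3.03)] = (4.9132*sin(h)^3 + 27.8833*sin(h)^2 + 2.809*sin(h) + 4.7218)*cos(h)/(11.9716*sin(h)^6 + 3.6676*sin(h)^5 + 6.9933*sin(h)^4 - 19.9394*sin(h)^3 - 2.2709*sin(h)^2 - 5.8782*sin(h) + 9.1809)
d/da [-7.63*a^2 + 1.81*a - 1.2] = 1.81 - 15.26*a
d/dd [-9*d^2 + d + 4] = 1 - 18*d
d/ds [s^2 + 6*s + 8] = 2*s + 6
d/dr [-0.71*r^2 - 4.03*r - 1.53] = -1.42*r - 4.03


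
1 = 1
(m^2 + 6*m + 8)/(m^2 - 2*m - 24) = (m + 2)/(m - 6)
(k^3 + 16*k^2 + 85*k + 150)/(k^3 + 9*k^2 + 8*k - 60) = (k + 5)/(k - 2)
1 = 1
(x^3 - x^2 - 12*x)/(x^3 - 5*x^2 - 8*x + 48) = x/(x - 4)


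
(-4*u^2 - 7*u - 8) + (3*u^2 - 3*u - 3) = -u^2 - 10*u - 11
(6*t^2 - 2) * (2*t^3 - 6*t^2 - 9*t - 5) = 12*t^5 - 36*t^4 - 58*t^3 - 18*t^2 + 18*t + 10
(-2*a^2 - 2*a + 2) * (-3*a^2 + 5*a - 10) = 6*a^4 - 4*a^3 + 4*a^2 + 30*a - 20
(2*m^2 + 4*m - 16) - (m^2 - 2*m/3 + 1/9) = m^2 + 14*m/3 - 145/9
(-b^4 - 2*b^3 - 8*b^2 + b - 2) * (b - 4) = -b^5 + 2*b^4 + 33*b^2 - 6*b + 8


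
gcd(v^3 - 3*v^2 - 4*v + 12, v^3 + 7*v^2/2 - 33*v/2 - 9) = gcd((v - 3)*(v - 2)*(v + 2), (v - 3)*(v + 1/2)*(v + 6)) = v - 3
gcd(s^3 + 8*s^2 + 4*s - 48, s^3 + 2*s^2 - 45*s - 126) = s + 6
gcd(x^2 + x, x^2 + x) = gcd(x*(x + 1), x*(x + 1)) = x^2 + x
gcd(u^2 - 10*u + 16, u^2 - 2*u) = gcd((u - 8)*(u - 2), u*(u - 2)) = u - 2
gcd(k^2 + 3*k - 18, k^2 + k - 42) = 1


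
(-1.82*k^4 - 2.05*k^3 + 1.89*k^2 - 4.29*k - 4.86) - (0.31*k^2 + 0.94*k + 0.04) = -1.82*k^4 - 2.05*k^3 + 1.58*k^2 - 5.23*k - 4.9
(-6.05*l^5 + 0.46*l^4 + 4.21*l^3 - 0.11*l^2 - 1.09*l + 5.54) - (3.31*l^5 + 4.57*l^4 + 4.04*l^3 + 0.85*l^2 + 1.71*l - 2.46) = -9.36*l^5 - 4.11*l^4 + 0.17*l^3 - 0.96*l^2 - 2.8*l + 8.0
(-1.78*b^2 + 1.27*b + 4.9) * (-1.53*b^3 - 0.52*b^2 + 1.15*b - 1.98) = 2.7234*b^5 - 1.0175*b^4 - 10.2044*b^3 + 2.4369*b^2 + 3.1204*b - 9.702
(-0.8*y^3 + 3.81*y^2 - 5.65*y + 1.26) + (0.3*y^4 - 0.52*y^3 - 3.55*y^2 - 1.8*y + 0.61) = 0.3*y^4 - 1.32*y^3 + 0.26*y^2 - 7.45*y + 1.87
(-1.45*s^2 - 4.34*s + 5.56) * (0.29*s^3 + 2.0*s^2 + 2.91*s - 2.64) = -0.4205*s^5 - 4.1586*s^4 - 11.2871*s^3 + 2.3186*s^2 + 27.6372*s - 14.6784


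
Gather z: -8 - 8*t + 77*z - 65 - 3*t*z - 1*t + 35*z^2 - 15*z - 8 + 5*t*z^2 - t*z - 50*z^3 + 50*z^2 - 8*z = -9*t - 50*z^3 + z^2*(5*t + 85) + z*(54 - 4*t) - 81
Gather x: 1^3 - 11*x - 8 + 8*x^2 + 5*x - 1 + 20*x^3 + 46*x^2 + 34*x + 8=20*x^3 + 54*x^2 + 28*x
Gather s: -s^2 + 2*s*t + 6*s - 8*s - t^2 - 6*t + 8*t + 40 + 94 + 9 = -s^2 + s*(2*t - 2) - t^2 + 2*t + 143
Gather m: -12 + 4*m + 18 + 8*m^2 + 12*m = 8*m^2 + 16*m + 6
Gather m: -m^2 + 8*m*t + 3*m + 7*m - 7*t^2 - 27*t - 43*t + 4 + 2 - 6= -m^2 + m*(8*t + 10) - 7*t^2 - 70*t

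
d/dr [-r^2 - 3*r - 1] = -2*r - 3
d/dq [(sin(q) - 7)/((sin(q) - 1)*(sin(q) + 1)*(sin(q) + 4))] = (-2*sin(q)^3 + 17*sin(q)^2 + 56*sin(q) - 11)/((sin(q) + 4)^2*cos(q)^3)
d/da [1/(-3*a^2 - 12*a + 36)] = 2*(a + 2)/(3*(a^2 + 4*a - 12)^2)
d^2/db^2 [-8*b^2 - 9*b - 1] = -16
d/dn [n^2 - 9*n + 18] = 2*n - 9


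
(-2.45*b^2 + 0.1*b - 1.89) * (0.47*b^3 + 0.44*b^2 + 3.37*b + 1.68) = -1.1515*b^5 - 1.031*b^4 - 9.1008*b^3 - 4.6106*b^2 - 6.2013*b - 3.1752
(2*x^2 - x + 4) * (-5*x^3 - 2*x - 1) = -10*x^5 + 5*x^4 - 24*x^3 - 7*x - 4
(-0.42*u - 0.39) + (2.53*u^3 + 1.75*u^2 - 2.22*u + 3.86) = 2.53*u^3 + 1.75*u^2 - 2.64*u + 3.47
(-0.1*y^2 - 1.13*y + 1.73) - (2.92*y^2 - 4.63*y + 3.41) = -3.02*y^2 + 3.5*y - 1.68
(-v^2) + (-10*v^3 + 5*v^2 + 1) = -10*v^3 + 4*v^2 + 1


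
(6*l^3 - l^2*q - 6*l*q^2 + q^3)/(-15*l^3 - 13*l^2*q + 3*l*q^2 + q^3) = (6*l^2 - 7*l*q + q^2)/(-15*l^2 + 2*l*q + q^2)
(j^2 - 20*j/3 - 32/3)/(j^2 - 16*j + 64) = (j + 4/3)/(j - 8)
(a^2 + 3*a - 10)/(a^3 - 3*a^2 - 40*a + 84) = (a + 5)/(a^2 - a - 42)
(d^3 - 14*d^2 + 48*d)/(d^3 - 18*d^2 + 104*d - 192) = d/(d - 4)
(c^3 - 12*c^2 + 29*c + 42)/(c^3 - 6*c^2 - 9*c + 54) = (c^2 - 6*c - 7)/(c^2 - 9)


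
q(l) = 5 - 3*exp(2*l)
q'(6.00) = -976528.75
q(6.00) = -488259.37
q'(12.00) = -158934732779.06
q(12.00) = -79467366384.53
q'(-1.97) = -0.12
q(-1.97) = 4.94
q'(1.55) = -133.19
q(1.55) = -61.59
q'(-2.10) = -0.09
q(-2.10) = 4.96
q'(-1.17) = -0.58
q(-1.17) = 4.71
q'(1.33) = -85.78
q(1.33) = -37.89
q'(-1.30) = -0.45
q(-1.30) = 4.78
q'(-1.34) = -0.41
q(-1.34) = 4.79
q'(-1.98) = -0.11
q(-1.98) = 4.94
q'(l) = -6*exp(2*l)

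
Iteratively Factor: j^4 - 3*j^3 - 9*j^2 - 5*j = (j + 1)*(j^3 - 4*j^2 - 5*j) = (j + 1)^2*(j^2 - 5*j) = j*(j + 1)^2*(j - 5)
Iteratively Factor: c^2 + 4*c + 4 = (c + 2)*(c + 2)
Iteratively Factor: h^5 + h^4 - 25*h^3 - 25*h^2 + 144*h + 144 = (h + 1)*(h^4 - 25*h^2 + 144) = (h + 1)*(h + 4)*(h^3 - 4*h^2 - 9*h + 36) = (h - 3)*(h + 1)*(h + 4)*(h^2 - h - 12) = (h - 4)*(h - 3)*(h + 1)*(h + 4)*(h + 3)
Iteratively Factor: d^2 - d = (d - 1)*(d)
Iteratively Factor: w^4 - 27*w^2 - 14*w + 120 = (w - 2)*(w^3 + 2*w^2 - 23*w - 60) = (w - 2)*(w + 3)*(w^2 - w - 20) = (w - 5)*(w - 2)*(w + 3)*(w + 4)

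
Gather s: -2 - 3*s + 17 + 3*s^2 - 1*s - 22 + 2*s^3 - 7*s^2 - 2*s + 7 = 2*s^3 - 4*s^2 - 6*s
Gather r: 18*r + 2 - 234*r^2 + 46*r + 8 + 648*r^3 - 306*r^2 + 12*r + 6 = 648*r^3 - 540*r^2 + 76*r + 16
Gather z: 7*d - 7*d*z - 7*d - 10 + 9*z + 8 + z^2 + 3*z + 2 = z^2 + z*(12 - 7*d)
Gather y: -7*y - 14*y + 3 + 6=9 - 21*y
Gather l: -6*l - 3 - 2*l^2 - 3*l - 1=-2*l^2 - 9*l - 4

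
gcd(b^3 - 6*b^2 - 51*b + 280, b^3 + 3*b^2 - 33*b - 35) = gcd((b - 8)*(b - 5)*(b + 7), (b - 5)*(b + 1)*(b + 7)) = b^2 + 2*b - 35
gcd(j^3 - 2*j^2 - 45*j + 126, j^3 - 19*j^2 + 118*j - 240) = j - 6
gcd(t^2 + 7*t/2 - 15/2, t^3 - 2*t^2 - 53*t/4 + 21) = t - 3/2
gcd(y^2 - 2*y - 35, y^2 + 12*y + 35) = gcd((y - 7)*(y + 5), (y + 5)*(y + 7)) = y + 5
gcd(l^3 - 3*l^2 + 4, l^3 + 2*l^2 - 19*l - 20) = l + 1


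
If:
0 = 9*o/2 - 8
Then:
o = 16/9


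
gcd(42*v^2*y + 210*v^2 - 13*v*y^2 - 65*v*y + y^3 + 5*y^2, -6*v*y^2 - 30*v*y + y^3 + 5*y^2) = -6*v*y - 30*v + y^2 + 5*y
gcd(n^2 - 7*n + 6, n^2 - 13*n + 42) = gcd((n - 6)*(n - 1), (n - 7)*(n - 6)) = n - 6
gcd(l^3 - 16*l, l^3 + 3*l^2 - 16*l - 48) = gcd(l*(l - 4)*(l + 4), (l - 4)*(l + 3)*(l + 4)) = l^2 - 16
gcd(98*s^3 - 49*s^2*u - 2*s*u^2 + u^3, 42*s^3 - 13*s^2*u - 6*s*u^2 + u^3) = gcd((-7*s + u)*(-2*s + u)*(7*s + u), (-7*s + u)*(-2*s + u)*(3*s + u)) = 14*s^2 - 9*s*u + u^2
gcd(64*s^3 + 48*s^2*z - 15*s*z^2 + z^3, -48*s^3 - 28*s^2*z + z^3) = 1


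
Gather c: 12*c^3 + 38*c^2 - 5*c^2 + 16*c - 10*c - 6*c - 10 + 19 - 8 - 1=12*c^3 + 33*c^2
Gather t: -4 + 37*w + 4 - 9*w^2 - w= -9*w^2 + 36*w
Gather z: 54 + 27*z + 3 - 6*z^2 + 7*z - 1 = -6*z^2 + 34*z + 56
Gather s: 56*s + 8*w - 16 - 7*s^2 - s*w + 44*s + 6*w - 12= -7*s^2 + s*(100 - w) + 14*w - 28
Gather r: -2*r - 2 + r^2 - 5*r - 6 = r^2 - 7*r - 8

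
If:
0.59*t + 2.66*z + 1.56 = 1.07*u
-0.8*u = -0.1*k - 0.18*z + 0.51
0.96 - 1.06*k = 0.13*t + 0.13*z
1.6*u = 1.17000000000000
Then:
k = 2.97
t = -21.30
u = 0.73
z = 4.43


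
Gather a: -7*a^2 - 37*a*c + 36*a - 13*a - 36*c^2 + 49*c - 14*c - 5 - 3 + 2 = -7*a^2 + a*(23 - 37*c) - 36*c^2 + 35*c - 6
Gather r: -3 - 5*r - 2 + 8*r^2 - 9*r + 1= 8*r^2 - 14*r - 4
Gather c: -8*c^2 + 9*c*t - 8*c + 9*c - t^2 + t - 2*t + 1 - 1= -8*c^2 + c*(9*t + 1) - t^2 - t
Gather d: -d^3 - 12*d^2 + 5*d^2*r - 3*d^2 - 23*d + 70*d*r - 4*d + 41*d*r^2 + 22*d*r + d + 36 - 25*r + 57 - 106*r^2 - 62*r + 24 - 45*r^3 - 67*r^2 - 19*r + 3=-d^3 + d^2*(5*r - 15) + d*(41*r^2 + 92*r - 26) - 45*r^3 - 173*r^2 - 106*r + 120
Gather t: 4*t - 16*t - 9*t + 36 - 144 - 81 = -21*t - 189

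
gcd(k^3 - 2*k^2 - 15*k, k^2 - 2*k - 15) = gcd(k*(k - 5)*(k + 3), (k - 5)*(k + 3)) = k^2 - 2*k - 15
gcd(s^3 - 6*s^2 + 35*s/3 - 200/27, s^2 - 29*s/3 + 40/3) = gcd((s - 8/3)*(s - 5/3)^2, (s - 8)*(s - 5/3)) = s - 5/3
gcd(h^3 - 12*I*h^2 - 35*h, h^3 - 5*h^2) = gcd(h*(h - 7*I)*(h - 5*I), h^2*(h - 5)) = h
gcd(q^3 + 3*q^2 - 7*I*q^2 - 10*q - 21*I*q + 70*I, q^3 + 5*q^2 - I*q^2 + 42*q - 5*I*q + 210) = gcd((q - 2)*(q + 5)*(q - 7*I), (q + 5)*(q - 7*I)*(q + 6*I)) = q^2 + q*(5 - 7*I) - 35*I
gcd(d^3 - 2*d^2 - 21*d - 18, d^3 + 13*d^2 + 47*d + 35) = d + 1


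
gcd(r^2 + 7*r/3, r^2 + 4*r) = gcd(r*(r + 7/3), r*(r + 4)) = r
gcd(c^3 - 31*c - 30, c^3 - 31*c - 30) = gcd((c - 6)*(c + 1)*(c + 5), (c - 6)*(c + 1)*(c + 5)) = c^3 - 31*c - 30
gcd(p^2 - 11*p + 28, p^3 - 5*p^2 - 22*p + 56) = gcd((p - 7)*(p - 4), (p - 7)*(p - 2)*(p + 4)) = p - 7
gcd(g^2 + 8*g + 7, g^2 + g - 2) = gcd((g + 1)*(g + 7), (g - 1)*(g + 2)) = 1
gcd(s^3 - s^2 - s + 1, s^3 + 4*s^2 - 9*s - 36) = 1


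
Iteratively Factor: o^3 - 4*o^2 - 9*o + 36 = (o + 3)*(o^2 - 7*o + 12) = (o - 4)*(o + 3)*(o - 3)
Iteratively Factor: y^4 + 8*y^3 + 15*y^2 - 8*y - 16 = (y - 1)*(y^3 + 9*y^2 + 24*y + 16) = (y - 1)*(y + 4)*(y^2 + 5*y + 4) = (y - 1)*(y + 1)*(y + 4)*(y + 4)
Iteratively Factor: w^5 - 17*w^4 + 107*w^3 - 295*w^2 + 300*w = (w - 5)*(w^4 - 12*w^3 + 47*w^2 - 60*w) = (w - 5)*(w - 3)*(w^3 - 9*w^2 + 20*w) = (w - 5)*(w - 4)*(w - 3)*(w^2 - 5*w) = w*(w - 5)*(w - 4)*(w - 3)*(w - 5)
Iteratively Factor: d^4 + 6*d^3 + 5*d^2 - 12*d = (d - 1)*(d^3 + 7*d^2 + 12*d) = d*(d - 1)*(d^2 + 7*d + 12) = d*(d - 1)*(d + 4)*(d + 3)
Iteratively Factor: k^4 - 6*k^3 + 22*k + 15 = (k + 1)*(k^3 - 7*k^2 + 7*k + 15) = (k + 1)^2*(k^2 - 8*k + 15) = (k - 3)*(k + 1)^2*(k - 5)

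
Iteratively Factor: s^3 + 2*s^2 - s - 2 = (s + 1)*(s^2 + s - 2) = (s - 1)*(s + 1)*(s + 2)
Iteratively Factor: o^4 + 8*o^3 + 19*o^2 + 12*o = (o + 4)*(o^3 + 4*o^2 + 3*o) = (o + 3)*(o + 4)*(o^2 + o) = o*(o + 3)*(o + 4)*(o + 1)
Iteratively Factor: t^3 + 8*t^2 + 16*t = (t + 4)*(t^2 + 4*t) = t*(t + 4)*(t + 4)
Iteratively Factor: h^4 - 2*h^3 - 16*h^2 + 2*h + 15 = (h + 3)*(h^3 - 5*h^2 - h + 5) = (h - 5)*(h + 3)*(h^2 - 1) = (h - 5)*(h - 1)*(h + 3)*(h + 1)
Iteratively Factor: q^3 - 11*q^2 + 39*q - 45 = (q - 3)*(q^2 - 8*q + 15) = (q - 5)*(q - 3)*(q - 3)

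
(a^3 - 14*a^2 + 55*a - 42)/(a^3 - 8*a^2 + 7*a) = (a - 6)/a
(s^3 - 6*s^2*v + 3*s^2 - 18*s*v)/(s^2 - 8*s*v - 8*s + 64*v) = s*(s^2 - 6*s*v + 3*s - 18*v)/(s^2 - 8*s*v - 8*s + 64*v)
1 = 1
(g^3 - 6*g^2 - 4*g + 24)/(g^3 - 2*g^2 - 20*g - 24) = (g - 2)/(g + 2)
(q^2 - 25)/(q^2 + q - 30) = (q + 5)/(q + 6)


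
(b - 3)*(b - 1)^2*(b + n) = b^4 + b^3*n - 5*b^3 - 5*b^2*n + 7*b^2 + 7*b*n - 3*b - 3*n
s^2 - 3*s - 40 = (s - 8)*(s + 5)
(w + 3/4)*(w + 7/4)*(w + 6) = w^3 + 17*w^2/2 + 261*w/16 + 63/8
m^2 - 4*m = m*(m - 4)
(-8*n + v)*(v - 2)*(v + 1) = -8*n*v^2 + 8*n*v + 16*n + v^3 - v^2 - 2*v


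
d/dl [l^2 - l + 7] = 2*l - 1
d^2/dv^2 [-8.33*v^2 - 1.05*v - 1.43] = -16.6600000000000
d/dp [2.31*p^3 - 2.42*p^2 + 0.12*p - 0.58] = 6.93*p^2 - 4.84*p + 0.12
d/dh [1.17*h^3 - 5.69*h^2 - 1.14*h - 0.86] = 3.51*h^2 - 11.38*h - 1.14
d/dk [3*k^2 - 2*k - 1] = 6*k - 2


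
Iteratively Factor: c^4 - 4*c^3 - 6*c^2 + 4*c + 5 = (c - 1)*(c^3 - 3*c^2 - 9*c - 5) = (c - 1)*(c + 1)*(c^2 - 4*c - 5) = (c - 1)*(c + 1)^2*(c - 5)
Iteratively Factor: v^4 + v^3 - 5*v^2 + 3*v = (v - 1)*(v^3 + 2*v^2 - 3*v) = (v - 1)^2*(v^2 + 3*v) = v*(v - 1)^2*(v + 3)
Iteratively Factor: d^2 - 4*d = (d - 4)*(d)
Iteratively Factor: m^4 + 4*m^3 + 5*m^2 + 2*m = (m)*(m^3 + 4*m^2 + 5*m + 2) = m*(m + 2)*(m^2 + 2*m + 1) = m*(m + 1)*(m + 2)*(m + 1)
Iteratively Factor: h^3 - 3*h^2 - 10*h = (h - 5)*(h^2 + 2*h) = h*(h - 5)*(h + 2)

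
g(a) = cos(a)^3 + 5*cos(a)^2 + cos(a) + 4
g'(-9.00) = -2.32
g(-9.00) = 6.48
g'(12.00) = 6.21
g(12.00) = 9.01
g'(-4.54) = 0.62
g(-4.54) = 3.97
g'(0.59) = -6.33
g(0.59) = 8.86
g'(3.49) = -1.96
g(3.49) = 6.65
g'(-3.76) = 2.99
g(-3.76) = 5.96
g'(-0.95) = 6.37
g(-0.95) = 6.47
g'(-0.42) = 5.15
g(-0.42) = 9.84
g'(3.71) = -2.85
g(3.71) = 6.11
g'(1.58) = -0.91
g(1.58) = 3.99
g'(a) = -3*sin(a)*cos(a)^2 - 10*sin(a)*cos(a) - sin(a)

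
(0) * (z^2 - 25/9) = 0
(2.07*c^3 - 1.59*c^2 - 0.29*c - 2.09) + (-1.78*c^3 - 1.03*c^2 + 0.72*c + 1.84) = 0.29*c^3 - 2.62*c^2 + 0.43*c - 0.25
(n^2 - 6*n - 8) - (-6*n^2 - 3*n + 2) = 7*n^2 - 3*n - 10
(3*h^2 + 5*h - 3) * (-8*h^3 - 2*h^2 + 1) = -24*h^5 - 46*h^4 + 14*h^3 + 9*h^2 + 5*h - 3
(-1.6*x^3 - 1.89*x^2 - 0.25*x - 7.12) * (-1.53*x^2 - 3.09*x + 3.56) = 2.448*x^5 + 7.8357*x^4 + 0.526599999999999*x^3 + 4.9377*x^2 + 21.1108*x - 25.3472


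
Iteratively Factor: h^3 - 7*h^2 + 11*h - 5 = (h - 1)*(h^2 - 6*h + 5) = (h - 1)^2*(h - 5)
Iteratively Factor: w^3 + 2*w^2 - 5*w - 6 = (w + 1)*(w^2 + w - 6) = (w + 1)*(w + 3)*(w - 2)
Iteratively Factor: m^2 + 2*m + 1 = (m + 1)*(m + 1)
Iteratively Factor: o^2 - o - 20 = (o + 4)*(o - 5)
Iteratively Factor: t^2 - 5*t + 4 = (t - 4)*(t - 1)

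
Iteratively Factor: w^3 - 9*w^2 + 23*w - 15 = (w - 1)*(w^2 - 8*w + 15) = (w - 3)*(w - 1)*(w - 5)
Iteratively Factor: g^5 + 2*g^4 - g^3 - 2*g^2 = (g - 1)*(g^4 + 3*g^3 + 2*g^2) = (g - 1)*(g + 2)*(g^3 + g^2) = (g - 1)*(g + 1)*(g + 2)*(g^2) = g*(g - 1)*(g + 1)*(g + 2)*(g)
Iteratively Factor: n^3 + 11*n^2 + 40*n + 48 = (n + 4)*(n^2 + 7*n + 12) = (n + 3)*(n + 4)*(n + 4)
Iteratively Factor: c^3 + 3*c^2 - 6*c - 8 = (c + 1)*(c^2 + 2*c - 8) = (c + 1)*(c + 4)*(c - 2)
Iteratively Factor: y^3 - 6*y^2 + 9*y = (y - 3)*(y^2 - 3*y) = (y - 3)^2*(y)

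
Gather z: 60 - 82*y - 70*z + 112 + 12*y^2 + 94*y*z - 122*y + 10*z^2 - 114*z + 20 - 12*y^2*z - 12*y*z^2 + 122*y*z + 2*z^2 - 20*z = 12*y^2 - 204*y + z^2*(12 - 12*y) + z*(-12*y^2 + 216*y - 204) + 192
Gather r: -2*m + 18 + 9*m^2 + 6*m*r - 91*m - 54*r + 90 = 9*m^2 - 93*m + r*(6*m - 54) + 108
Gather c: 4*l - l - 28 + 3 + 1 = 3*l - 24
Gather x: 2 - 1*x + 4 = 6 - x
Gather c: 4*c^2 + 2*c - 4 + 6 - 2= 4*c^2 + 2*c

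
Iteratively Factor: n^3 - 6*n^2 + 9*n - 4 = (n - 4)*(n^2 - 2*n + 1) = (n - 4)*(n - 1)*(n - 1)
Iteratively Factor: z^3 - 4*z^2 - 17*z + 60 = (z - 5)*(z^2 + z - 12) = (z - 5)*(z + 4)*(z - 3)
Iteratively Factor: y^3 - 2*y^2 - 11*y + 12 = (y - 4)*(y^2 + 2*y - 3) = (y - 4)*(y - 1)*(y + 3)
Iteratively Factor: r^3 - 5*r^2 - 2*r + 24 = (r - 4)*(r^2 - r - 6) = (r - 4)*(r - 3)*(r + 2)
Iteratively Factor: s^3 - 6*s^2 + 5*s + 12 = (s - 3)*(s^2 - 3*s - 4) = (s - 3)*(s + 1)*(s - 4)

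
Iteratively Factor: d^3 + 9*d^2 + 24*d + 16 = (d + 4)*(d^2 + 5*d + 4) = (d + 1)*(d + 4)*(d + 4)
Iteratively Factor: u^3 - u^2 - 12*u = (u - 4)*(u^2 + 3*u) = (u - 4)*(u + 3)*(u)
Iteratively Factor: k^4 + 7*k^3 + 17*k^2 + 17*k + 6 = (k + 1)*(k^3 + 6*k^2 + 11*k + 6) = (k + 1)*(k + 2)*(k^2 + 4*k + 3) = (k + 1)^2*(k + 2)*(k + 3)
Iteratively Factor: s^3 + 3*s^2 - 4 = (s - 1)*(s^2 + 4*s + 4) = (s - 1)*(s + 2)*(s + 2)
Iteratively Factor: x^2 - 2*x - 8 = (x - 4)*(x + 2)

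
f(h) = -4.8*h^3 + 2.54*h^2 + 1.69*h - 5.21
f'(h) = -14.4*h^2 + 5.08*h + 1.69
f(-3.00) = 142.18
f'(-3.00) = -143.15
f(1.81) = -22.29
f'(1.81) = -36.29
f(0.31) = -4.59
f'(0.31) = 1.88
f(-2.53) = 84.51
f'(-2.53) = -103.34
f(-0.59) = -4.34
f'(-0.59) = -6.32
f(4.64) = -422.19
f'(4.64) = -284.77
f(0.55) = -4.31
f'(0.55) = 0.13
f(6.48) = -1193.67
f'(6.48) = -570.05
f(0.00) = -5.21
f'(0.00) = 1.69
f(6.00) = -940.43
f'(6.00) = -486.23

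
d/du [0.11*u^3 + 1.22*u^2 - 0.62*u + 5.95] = 0.33*u^2 + 2.44*u - 0.62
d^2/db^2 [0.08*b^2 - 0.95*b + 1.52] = 0.160000000000000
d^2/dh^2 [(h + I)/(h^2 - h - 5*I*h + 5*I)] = 2*((h + I)*(-2*h + 1 + 5*I)^2 + (-3*h + 1 + 4*I)*(h^2 - h - 5*I*h + 5*I))/(h^2 - h - 5*I*h + 5*I)^3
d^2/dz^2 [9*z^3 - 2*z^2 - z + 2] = 54*z - 4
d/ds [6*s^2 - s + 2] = 12*s - 1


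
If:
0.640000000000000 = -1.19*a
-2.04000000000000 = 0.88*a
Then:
No Solution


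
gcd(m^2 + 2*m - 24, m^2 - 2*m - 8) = m - 4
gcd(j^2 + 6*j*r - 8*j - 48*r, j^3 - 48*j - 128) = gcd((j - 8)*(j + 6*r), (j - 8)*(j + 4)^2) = j - 8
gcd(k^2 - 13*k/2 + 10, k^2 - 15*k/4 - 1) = k - 4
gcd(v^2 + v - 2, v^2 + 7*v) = 1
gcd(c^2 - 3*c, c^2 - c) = c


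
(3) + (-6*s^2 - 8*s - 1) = -6*s^2 - 8*s + 2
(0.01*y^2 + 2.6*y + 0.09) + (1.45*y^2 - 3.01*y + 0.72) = 1.46*y^2 - 0.41*y + 0.81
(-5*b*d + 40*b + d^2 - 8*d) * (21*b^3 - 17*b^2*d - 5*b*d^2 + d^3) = -105*b^4*d + 840*b^4 + 106*b^3*d^2 - 848*b^3*d + 8*b^2*d^3 - 64*b^2*d^2 - 10*b*d^4 + 80*b*d^3 + d^5 - 8*d^4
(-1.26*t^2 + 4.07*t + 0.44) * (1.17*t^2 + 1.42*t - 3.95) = -1.4742*t^4 + 2.9727*t^3 + 11.2712*t^2 - 15.4517*t - 1.738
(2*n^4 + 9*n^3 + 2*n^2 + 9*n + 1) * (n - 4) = 2*n^5 + n^4 - 34*n^3 + n^2 - 35*n - 4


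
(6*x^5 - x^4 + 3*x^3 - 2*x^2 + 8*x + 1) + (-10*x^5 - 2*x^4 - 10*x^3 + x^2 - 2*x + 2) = -4*x^5 - 3*x^4 - 7*x^3 - x^2 + 6*x + 3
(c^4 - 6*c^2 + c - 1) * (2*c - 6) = 2*c^5 - 6*c^4 - 12*c^3 + 38*c^2 - 8*c + 6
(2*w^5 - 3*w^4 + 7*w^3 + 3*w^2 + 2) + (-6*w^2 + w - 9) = 2*w^5 - 3*w^4 + 7*w^3 - 3*w^2 + w - 7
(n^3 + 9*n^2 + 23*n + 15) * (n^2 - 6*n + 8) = n^5 + 3*n^4 - 23*n^3 - 51*n^2 + 94*n + 120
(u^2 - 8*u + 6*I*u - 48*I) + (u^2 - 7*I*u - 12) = 2*u^2 - 8*u - I*u - 12 - 48*I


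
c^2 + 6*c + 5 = (c + 1)*(c + 5)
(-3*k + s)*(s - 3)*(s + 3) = -3*k*s^2 + 27*k + s^3 - 9*s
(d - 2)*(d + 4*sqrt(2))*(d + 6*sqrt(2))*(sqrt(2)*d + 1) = sqrt(2)*d^4 - 2*sqrt(2)*d^3 + 21*d^3 - 42*d^2 + 58*sqrt(2)*d^2 - 116*sqrt(2)*d + 48*d - 96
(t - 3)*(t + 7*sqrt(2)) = t^2 - 3*t + 7*sqrt(2)*t - 21*sqrt(2)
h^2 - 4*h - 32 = (h - 8)*(h + 4)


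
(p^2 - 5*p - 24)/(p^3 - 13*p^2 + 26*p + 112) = (p + 3)/(p^2 - 5*p - 14)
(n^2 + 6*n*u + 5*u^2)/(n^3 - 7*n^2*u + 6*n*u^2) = (n^2 + 6*n*u + 5*u^2)/(n*(n^2 - 7*n*u + 6*u^2))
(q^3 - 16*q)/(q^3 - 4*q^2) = (q + 4)/q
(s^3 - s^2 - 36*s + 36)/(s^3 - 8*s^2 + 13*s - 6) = (s + 6)/(s - 1)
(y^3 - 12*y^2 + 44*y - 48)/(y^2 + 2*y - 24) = (y^2 - 8*y + 12)/(y + 6)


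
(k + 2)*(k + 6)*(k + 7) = k^3 + 15*k^2 + 68*k + 84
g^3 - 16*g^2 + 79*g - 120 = (g - 8)*(g - 5)*(g - 3)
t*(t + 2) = t^2 + 2*t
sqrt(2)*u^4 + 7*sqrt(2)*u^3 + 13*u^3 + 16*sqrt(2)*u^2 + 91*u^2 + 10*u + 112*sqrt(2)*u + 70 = (u + 7)*(u + sqrt(2))*(u + 5*sqrt(2))*(sqrt(2)*u + 1)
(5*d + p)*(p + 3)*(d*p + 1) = 5*d^2*p^2 + 15*d^2*p + d*p^3 + 3*d*p^2 + 5*d*p + 15*d + p^2 + 3*p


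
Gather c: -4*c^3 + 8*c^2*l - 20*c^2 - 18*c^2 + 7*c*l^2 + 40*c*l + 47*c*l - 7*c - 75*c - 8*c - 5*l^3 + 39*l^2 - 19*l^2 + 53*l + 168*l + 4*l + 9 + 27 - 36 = -4*c^3 + c^2*(8*l - 38) + c*(7*l^2 + 87*l - 90) - 5*l^3 + 20*l^2 + 225*l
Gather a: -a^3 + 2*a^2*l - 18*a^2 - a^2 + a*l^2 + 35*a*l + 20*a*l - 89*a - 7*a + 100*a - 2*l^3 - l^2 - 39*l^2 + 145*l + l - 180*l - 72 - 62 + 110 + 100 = -a^3 + a^2*(2*l - 19) + a*(l^2 + 55*l + 4) - 2*l^3 - 40*l^2 - 34*l + 76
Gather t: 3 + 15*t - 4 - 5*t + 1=10*t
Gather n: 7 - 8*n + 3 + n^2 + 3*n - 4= n^2 - 5*n + 6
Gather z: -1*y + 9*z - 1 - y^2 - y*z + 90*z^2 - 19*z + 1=-y^2 - y + 90*z^2 + z*(-y - 10)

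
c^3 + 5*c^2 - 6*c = c*(c - 1)*(c + 6)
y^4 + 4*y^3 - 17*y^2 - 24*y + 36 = (y - 3)*(y - 1)*(y + 2)*(y + 6)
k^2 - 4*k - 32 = (k - 8)*(k + 4)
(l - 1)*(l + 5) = l^2 + 4*l - 5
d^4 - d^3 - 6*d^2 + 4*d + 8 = (d - 2)^2*(d + 1)*(d + 2)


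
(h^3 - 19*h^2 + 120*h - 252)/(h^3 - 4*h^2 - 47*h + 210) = (h^2 - 13*h + 42)/(h^2 + 2*h - 35)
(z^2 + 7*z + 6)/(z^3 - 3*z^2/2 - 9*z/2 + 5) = 2*(z^2 + 7*z + 6)/(2*z^3 - 3*z^2 - 9*z + 10)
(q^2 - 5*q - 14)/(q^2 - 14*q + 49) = (q + 2)/(q - 7)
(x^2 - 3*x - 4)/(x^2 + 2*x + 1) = (x - 4)/(x + 1)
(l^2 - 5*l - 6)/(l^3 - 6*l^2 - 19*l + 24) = (l^2 - 5*l - 6)/(l^3 - 6*l^2 - 19*l + 24)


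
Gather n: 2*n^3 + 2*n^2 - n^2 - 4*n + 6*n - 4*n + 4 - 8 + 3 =2*n^3 + n^2 - 2*n - 1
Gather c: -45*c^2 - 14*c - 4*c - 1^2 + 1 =-45*c^2 - 18*c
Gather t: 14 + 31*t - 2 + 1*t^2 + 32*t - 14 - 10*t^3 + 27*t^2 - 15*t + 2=-10*t^3 + 28*t^2 + 48*t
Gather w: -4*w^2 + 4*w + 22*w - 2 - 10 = -4*w^2 + 26*w - 12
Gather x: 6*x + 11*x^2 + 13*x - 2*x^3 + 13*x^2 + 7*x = -2*x^3 + 24*x^2 + 26*x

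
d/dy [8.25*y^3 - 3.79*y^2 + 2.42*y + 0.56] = 24.75*y^2 - 7.58*y + 2.42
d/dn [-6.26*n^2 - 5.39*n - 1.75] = -12.52*n - 5.39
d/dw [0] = 0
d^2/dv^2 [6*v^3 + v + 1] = 36*v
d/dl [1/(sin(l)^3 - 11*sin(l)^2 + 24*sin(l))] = (-3*cos(l) + 22/tan(l) - 24*cos(l)/sin(l)^2)/((sin(l) - 8)^2*(sin(l) - 3)^2)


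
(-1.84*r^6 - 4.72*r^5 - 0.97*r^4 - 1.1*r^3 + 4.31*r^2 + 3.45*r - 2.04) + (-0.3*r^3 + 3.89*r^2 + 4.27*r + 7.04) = -1.84*r^6 - 4.72*r^5 - 0.97*r^4 - 1.4*r^3 + 8.2*r^2 + 7.72*r + 5.0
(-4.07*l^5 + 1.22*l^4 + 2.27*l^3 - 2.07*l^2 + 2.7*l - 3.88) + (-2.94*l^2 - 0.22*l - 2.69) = -4.07*l^5 + 1.22*l^4 + 2.27*l^3 - 5.01*l^2 + 2.48*l - 6.57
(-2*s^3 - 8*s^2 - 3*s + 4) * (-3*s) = 6*s^4 + 24*s^3 + 9*s^2 - 12*s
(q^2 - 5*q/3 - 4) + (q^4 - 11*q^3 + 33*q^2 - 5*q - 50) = q^4 - 11*q^3 + 34*q^2 - 20*q/3 - 54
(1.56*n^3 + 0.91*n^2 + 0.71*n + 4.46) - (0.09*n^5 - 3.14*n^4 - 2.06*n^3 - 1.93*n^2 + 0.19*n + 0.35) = -0.09*n^5 + 3.14*n^4 + 3.62*n^3 + 2.84*n^2 + 0.52*n + 4.11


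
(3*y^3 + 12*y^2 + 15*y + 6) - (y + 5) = 3*y^3 + 12*y^2 + 14*y + 1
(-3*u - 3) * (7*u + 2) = -21*u^2 - 27*u - 6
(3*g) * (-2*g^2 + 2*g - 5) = -6*g^3 + 6*g^2 - 15*g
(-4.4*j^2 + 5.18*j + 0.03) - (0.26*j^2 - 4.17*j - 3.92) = -4.66*j^2 + 9.35*j + 3.95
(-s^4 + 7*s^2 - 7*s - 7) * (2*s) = -2*s^5 + 14*s^3 - 14*s^2 - 14*s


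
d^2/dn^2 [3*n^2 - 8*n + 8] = 6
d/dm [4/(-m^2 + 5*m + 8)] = 4*(2*m - 5)/(-m^2 + 5*m + 8)^2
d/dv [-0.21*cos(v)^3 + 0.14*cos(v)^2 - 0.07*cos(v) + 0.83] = (0.63*cos(v)^2 - 0.28*cos(v) + 0.07)*sin(v)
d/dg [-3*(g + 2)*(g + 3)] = -6*g - 15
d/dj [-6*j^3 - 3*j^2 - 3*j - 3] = -18*j^2 - 6*j - 3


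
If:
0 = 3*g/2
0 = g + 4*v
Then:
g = 0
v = 0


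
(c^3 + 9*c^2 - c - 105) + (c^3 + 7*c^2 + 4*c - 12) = 2*c^3 + 16*c^2 + 3*c - 117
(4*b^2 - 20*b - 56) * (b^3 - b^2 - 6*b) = 4*b^5 - 24*b^4 - 60*b^3 + 176*b^2 + 336*b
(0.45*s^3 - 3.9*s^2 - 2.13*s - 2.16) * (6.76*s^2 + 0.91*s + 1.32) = 3.042*s^5 - 25.9545*s^4 - 17.3538*s^3 - 21.6879*s^2 - 4.7772*s - 2.8512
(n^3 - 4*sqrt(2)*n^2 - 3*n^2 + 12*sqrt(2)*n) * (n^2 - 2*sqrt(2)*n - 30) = n^5 - 6*sqrt(2)*n^4 - 3*n^4 - 14*n^3 + 18*sqrt(2)*n^3 + 42*n^2 + 120*sqrt(2)*n^2 - 360*sqrt(2)*n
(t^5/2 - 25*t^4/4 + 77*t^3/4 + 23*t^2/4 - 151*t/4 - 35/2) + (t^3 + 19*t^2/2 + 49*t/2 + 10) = t^5/2 - 25*t^4/4 + 81*t^3/4 + 61*t^2/4 - 53*t/4 - 15/2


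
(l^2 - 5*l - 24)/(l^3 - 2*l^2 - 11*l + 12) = (l - 8)/(l^2 - 5*l + 4)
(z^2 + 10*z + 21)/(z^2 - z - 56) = (z + 3)/(z - 8)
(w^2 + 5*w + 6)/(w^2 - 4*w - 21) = (w + 2)/(w - 7)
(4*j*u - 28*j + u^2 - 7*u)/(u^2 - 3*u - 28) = (4*j + u)/(u + 4)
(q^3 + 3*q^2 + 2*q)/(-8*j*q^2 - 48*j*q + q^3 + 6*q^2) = (q^2 + 3*q + 2)/(-8*j*q - 48*j + q^2 + 6*q)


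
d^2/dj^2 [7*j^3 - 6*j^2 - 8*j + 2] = 42*j - 12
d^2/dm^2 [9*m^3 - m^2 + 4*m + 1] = 54*m - 2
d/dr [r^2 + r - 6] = 2*r + 1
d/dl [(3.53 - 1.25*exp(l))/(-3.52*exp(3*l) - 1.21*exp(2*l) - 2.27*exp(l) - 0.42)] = (-8.8*exp(3*l) + 35.7643*exp(2*l) + 8.5426*exp(l) + 8.5381)*exp(l)/(12.3904*exp(6*l) + 8.5184*exp(5*l) + 17.4449*exp(4*l) + 8.4502*exp(3*l) + 6.1693*exp(2*l) + 1.9068*exp(l) + 0.1764)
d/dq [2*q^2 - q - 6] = 4*q - 1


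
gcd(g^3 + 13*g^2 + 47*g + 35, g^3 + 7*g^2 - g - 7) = g^2 + 8*g + 7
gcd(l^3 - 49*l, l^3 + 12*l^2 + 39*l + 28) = l + 7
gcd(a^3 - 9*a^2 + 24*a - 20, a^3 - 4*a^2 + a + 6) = a - 2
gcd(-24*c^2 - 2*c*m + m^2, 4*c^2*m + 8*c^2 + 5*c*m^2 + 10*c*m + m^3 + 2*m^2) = 4*c + m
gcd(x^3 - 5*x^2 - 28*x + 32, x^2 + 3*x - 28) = 1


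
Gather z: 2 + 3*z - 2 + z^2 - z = z^2 + 2*z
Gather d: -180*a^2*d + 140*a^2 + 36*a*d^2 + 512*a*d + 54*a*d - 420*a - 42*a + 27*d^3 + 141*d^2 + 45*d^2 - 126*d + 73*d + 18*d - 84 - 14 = 140*a^2 - 462*a + 27*d^3 + d^2*(36*a + 186) + d*(-180*a^2 + 566*a - 35) - 98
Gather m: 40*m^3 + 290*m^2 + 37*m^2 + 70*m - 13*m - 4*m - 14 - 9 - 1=40*m^3 + 327*m^2 + 53*m - 24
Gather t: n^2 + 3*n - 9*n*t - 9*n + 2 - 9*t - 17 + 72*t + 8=n^2 - 6*n + t*(63 - 9*n) - 7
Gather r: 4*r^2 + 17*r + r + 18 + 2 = 4*r^2 + 18*r + 20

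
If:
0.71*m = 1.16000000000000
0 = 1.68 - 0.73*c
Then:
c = 2.30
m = 1.63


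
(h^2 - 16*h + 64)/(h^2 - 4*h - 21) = (-h^2 + 16*h - 64)/(-h^2 + 4*h + 21)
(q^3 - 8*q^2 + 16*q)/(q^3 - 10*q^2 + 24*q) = (q - 4)/(q - 6)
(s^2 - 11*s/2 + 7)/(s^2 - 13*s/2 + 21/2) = (s - 2)/(s - 3)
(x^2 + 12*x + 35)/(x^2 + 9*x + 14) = (x + 5)/(x + 2)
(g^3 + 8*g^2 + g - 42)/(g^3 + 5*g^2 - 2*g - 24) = (g + 7)/(g + 4)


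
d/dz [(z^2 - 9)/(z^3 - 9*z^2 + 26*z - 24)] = (-z^2 - 6*z + 26)/(z^4 - 12*z^3 + 52*z^2 - 96*z + 64)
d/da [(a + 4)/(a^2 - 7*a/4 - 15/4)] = 4*(-4*a^2 - 32*a + 13)/(16*a^4 - 56*a^3 - 71*a^2 + 210*a + 225)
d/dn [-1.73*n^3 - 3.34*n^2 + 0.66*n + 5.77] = -5.19*n^2 - 6.68*n + 0.66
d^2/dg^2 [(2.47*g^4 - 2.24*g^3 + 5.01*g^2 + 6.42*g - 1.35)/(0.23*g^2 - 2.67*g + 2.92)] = (0.261326*g^6 - 9.10096199999999*g^5 + 115.60341*g^4 - 330.209914*g^3 + 336.889326*g^2 - 135.490638*g + 168.105594)/(0.012167*g^6 - 0.423729*g^5 + 5.382345*g^4 - 29.793195*g^3 + 68.33238*g^2 - 68.296464*g + 24.897088)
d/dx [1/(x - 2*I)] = -1/(x - 2*I)^2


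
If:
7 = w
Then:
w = 7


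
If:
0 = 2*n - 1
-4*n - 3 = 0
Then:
No Solution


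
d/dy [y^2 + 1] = 2*y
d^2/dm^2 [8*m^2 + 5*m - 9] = 16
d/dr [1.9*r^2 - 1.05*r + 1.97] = 3.8*r - 1.05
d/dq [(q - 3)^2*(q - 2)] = (q - 3)*(3*q - 7)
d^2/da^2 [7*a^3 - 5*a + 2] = 42*a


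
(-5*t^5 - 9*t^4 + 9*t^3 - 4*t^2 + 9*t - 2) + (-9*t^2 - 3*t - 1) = -5*t^5 - 9*t^4 + 9*t^3 - 13*t^2 + 6*t - 3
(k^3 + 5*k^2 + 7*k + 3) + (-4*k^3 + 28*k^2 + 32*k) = -3*k^3 + 33*k^2 + 39*k + 3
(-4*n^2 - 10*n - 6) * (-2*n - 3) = 8*n^3 + 32*n^2 + 42*n + 18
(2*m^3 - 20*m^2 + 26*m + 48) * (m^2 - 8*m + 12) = 2*m^5 - 36*m^4 + 210*m^3 - 400*m^2 - 72*m + 576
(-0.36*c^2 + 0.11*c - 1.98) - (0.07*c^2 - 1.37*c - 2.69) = -0.43*c^2 + 1.48*c + 0.71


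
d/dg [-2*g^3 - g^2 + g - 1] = -6*g^2 - 2*g + 1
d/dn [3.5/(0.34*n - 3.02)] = -1.19/(0.34*n - 3.02)^2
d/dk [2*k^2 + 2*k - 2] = 4*k + 2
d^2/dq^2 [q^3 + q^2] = 6*q + 2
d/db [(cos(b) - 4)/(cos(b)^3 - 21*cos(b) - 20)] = (3*cos(b)/2 - 6*cos(2*b) + cos(3*b)/2 + 98)*sin(b)/(-cos(b)^3 + 21*cos(b) + 20)^2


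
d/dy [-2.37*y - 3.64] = -2.37000000000000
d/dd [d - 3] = 1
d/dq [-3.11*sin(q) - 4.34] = -3.11*cos(q)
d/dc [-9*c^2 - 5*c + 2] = -18*c - 5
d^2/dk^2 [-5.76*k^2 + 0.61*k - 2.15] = -11.5200000000000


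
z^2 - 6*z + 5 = (z - 5)*(z - 1)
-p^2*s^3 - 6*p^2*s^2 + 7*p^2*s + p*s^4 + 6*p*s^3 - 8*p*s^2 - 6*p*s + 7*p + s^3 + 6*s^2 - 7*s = (-p + s)*(s - 1)*(s + 7)*(p*s + 1)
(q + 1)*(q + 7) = q^2 + 8*q + 7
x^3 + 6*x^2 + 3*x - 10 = (x - 1)*(x + 2)*(x + 5)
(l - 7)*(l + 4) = l^2 - 3*l - 28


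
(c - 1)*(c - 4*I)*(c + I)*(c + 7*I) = c^4 - c^3 + 4*I*c^3 + 25*c^2 - 4*I*c^2 - 25*c + 28*I*c - 28*I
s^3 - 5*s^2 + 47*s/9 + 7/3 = (s - 3)*(s - 7/3)*(s + 1/3)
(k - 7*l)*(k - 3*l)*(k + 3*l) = k^3 - 7*k^2*l - 9*k*l^2 + 63*l^3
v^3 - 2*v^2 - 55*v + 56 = (v - 8)*(v - 1)*(v + 7)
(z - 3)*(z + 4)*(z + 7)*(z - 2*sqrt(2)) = z^4 - 2*sqrt(2)*z^3 + 8*z^3 - 16*sqrt(2)*z^2 - 5*z^2 - 84*z + 10*sqrt(2)*z + 168*sqrt(2)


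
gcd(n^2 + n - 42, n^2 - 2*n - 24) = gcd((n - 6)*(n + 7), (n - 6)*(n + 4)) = n - 6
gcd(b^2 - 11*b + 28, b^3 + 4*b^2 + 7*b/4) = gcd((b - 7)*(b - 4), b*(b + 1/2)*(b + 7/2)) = 1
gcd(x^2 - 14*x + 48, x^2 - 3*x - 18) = x - 6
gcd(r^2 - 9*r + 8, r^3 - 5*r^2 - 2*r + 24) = 1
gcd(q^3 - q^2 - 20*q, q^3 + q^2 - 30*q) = q^2 - 5*q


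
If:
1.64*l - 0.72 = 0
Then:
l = 0.44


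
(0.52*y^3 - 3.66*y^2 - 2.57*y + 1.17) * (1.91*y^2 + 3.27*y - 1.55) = 0.9932*y^5 - 5.2902*y^4 - 17.6829*y^3 - 0.4962*y^2 + 7.8094*y - 1.8135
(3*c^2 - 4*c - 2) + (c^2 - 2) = 4*c^2 - 4*c - 4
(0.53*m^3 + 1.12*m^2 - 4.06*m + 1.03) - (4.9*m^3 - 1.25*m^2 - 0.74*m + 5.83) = -4.37*m^3 + 2.37*m^2 - 3.32*m - 4.8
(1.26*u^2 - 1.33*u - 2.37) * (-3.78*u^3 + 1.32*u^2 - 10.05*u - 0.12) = -4.7628*u^5 + 6.6906*u^4 - 5.46*u^3 + 10.0869*u^2 + 23.9781*u + 0.2844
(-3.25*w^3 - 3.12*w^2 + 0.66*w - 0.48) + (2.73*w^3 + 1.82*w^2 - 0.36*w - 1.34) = -0.52*w^3 - 1.3*w^2 + 0.3*w - 1.82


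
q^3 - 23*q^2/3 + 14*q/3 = q*(q - 7)*(q - 2/3)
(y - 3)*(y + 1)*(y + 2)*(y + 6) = y^4 + 6*y^3 - 7*y^2 - 48*y - 36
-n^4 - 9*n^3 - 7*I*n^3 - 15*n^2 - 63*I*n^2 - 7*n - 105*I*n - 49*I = (n + 7)*(n + 7*I)*(-I*n - I)^2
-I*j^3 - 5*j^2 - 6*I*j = j*(j - 6*I)*(-I*j + 1)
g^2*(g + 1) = g^3 + g^2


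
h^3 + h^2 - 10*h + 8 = (h - 2)*(h - 1)*(h + 4)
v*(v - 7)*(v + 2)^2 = v^4 - 3*v^3 - 24*v^2 - 28*v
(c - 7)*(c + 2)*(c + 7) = c^3 + 2*c^2 - 49*c - 98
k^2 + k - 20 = (k - 4)*(k + 5)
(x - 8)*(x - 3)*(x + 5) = x^3 - 6*x^2 - 31*x + 120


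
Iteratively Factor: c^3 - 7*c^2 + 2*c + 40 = (c + 2)*(c^2 - 9*c + 20) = (c - 4)*(c + 2)*(c - 5)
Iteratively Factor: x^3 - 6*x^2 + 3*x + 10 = (x - 5)*(x^2 - x - 2) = (x - 5)*(x + 1)*(x - 2)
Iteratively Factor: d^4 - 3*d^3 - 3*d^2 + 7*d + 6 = (d + 1)*(d^3 - 4*d^2 + d + 6) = (d + 1)^2*(d^2 - 5*d + 6) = (d - 3)*(d + 1)^2*(d - 2)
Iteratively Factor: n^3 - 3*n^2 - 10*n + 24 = (n + 3)*(n^2 - 6*n + 8) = (n - 2)*(n + 3)*(n - 4)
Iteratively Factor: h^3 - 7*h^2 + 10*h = (h)*(h^2 - 7*h + 10) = h*(h - 2)*(h - 5)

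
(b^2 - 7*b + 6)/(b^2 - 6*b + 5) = (b - 6)/(b - 5)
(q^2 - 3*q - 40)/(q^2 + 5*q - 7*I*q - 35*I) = (q - 8)/(q - 7*I)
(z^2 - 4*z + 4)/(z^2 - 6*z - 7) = (-z^2 + 4*z - 4)/(-z^2 + 6*z + 7)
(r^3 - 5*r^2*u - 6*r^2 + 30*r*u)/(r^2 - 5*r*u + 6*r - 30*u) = r*(r - 6)/(r + 6)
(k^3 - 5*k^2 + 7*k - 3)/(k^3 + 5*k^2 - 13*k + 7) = (k - 3)/(k + 7)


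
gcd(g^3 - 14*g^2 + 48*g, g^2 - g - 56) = g - 8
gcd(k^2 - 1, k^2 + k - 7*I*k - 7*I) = k + 1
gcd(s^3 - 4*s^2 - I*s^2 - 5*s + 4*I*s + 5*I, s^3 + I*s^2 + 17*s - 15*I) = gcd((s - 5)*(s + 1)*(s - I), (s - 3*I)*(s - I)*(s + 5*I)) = s - I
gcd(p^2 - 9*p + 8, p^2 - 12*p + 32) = p - 8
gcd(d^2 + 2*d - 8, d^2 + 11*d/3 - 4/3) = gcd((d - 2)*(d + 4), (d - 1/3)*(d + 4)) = d + 4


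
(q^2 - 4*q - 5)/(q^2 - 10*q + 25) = (q + 1)/(q - 5)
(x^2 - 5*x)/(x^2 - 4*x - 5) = x/(x + 1)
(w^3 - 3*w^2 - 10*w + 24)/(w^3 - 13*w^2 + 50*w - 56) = (w + 3)/(w - 7)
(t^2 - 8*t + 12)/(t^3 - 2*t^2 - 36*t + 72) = 1/(t + 6)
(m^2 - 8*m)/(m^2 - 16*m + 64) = m/(m - 8)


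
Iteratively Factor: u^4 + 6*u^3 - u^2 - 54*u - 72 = (u + 4)*(u^3 + 2*u^2 - 9*u - 18) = (u + 2)*(u + 4)*(u^2 - 9) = (u - 3)*(u + 2)*(u + 4)*(u + 3)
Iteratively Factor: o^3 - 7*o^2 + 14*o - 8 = (o - 1)*(o^2 - 6*o + 8) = (o - 2)*(o - 1)*(o - 4)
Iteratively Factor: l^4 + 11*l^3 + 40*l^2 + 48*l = (l + 3)*(l^3 + 8*l^2 + 16*l) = l*(l + 3)*(l^2 + 8*l + 16) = l*(l + 3)*(l + 4)*(l + 4)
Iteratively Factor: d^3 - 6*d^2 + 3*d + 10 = (d + 1)*(d^2 - 7*d + 10) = (d - 5)*(d + 1)*(d - 2)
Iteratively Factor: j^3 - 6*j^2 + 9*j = (j - 3)*(j^2 - 3*j) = j*(j - 3)*(j - 3)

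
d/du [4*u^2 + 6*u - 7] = 8*u + 6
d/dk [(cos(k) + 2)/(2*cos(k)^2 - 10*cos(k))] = (sin(k) - 10*sin(k)/cos(k)^2 + 4*tan(k))/(2*(cos(k) - 5)^2)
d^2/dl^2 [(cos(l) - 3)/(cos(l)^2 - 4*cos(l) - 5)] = (9*sin(l)^4*cos(l) - 8*sin(l)^4 + 126*sin(l)^2 + 61*cos(l)/2 + 18*cos(3*l) - cos(5*l)/2 + 48)/(sin(l)^2 + 4*cos(l) + 4)^3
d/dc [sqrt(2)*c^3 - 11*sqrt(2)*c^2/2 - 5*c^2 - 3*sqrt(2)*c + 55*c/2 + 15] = 3*sqrt(2)*c^2 - 11*sqrt(2)*c - 10*c - 3*sqrt(2) + 55/2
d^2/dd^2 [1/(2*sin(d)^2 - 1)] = (-4*cos(2*d)^2 + 4*cos(4*d) - 4)/cos(2*d)^3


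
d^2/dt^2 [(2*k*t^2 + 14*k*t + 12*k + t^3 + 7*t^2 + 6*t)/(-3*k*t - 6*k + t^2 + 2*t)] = -(2*(-3*k + 2*t + 2)^2*(2*k*t^2 + 14*k*t + 12*k + t^3 + 7*t^2 + 6*t) + 2*(2*k + 3*t + 7)*(3*k*t + 6*k - t^2 - 2*t)^2 + 2*(3*k*t + 6*k - t^2 - 2*t)*(2*k*t^2 + 14*k*t + 12*k + t^3 + 7*t^2 + 6*t + (-3*k + 2*t + 2)*(4*k*t + 14*k + 3*t^2 + 14*t + 6)))/(3*k*t + 6*k - t^2 - 2*t)^3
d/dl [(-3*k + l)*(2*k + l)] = -k + 2*l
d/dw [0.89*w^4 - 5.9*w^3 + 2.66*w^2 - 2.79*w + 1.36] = 3.56*w^3 - 17.7*w^2 + 5.32*w - 2.79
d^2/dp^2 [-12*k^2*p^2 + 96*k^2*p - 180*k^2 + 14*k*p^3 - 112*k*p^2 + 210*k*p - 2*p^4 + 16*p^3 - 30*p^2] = -24*k^2 + 84*k*p - 224*k - 24*p^2 + 96*p - 60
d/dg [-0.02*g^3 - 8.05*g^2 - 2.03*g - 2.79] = -0.06*g^2 - 16.1*g - 2.03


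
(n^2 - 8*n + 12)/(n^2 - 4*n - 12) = (n - 2)/(n + 2)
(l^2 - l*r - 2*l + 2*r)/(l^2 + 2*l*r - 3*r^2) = (l - 2)/(l + 3*r)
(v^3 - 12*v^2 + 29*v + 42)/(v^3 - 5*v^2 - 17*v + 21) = (v^2 - 5*v - 6)/(v^2 + 2*v - 3)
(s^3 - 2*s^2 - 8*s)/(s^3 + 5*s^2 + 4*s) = (s^2 - 2*s - 8)/(s^2 + 5*s + 4)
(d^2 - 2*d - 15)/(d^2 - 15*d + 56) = (d^2 - 2*d - 15)/(d^2 - 15*d + 56)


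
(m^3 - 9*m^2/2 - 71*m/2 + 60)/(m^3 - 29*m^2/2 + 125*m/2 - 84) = (2*m^2 + 7*m - 15)/(2*m^2 - 13*m + 21)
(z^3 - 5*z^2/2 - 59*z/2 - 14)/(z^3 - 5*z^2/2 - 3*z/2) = (z^2 - 3*z - 28)/(z*(z - 3))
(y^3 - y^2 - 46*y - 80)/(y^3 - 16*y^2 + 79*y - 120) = (y^2 + 7*y + 10)/(y^2 - 8*y + 15)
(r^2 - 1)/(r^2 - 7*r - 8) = (r - 1)/(r - 8)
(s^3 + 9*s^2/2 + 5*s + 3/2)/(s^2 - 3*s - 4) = (2*s^2 + 7*s + 3)/(2*(s - 4))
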